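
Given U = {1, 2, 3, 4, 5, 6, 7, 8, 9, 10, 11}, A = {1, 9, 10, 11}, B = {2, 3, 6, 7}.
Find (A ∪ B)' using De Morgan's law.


U = {1, 2, 3, 4, 5, 6, 7, 8, 9, 10, 11}
A = {1, 9, 10, 11}, B = {2, 3, 6, 7}
A ∪ B = {1, 2, 3, 6, 7, 9, 10, 11}
(A ∪ B)' = U \ (A ∪ B) = {4, 5, 8}
Verification via A' ∩ B': A' = {2, 3, 4, 5, 6, 7, 8}, B' = {1, 4, 5, 8, 9, 10, 11}
A' ∩ B' = {4, 5, 8} ✓

{4, 5, 8}


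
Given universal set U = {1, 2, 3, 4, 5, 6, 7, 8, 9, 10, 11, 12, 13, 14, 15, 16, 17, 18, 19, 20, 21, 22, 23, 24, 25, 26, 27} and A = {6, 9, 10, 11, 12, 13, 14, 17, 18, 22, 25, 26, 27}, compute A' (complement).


Universal set U = {1, 2, 3, 4, 5, 6, 7, 8, 9, 10, 11, 12, 13, 14, 15, 16, 17, 18, 19, 20, 21, 22, 23, 24, 25, 26, 27}
Set A = {6, 9, 10, 11, 12, 13, 14, 17, 18, 22, 25, 26, 27}
A' = U \ A = elements in U but not in A
Checking each element of U:
1 (not in A, include), 2 (not in A, include), 3 (not in A, include), 4 (not in A, include), 5 (not in A, include), 6 (in A, exclude), 7 (not in A, include), 8 (not in A, include), 9 (in A, exclude), 10 (in A, exclude), 11 (in A, exclude), 12 (in A, exclude), 13 (in A, exclude), 14 (in A, exclude), 15 (not in A, include), 16 (not in A, include), 17 (in A, exclude), 18 (in A, exclude), 19 (not in A, include), 20 (not in A, include), 21 (not in A, include), 22 (in A, exclude), 23 (not in A, include), 24 (not in A, include), 25 (in A, exclude), 26 (in A, exclude), 27 (in A, exclude)
A' = {1, 2, 3, 4, 5, 7, 8, 15, 16, 19, 20, 21, 23, 24}

{1, 2, 3, 4, 5, 7, 8, 15, 16, 19, 20, 21, 23, 24}


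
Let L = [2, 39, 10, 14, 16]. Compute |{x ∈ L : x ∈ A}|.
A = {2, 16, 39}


Set A = {2, 16, 39}
Candidates: [2, 39, 10, 14, 16]
Check each candidate:
2 ∈ A, 39 ∈ A, 10 ∉ A, 14 ∉ A, 16 ∈ A
Count of candidates in A: 3

3


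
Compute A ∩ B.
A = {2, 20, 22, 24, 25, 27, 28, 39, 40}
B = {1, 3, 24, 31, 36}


Set A = {2, 20, 22, 24, 25, 27, 28, 39, 40}
Set B = {1, 3, 24, 31, 36}
A ∩ B includes only elements in both sets.
Check each element of A against B:
2 ✗, 20 ✗, 22 ✗, 24 ✓, 25 ✗, 27 ✗, 28 ✗, 39 ✗, 40 ✗
A ∩ B = {24}

{24}


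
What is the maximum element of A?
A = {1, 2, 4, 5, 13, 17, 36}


Set A = {1, 2, 4, 5, 13, 17, 36}
Elements in ascending order: 1, 2, 4, 5, 13, 17, 36
The largest element is 36.

36


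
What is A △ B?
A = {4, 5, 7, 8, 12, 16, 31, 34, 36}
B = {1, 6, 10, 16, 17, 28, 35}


Set A = {4, 5, 7, 8, 12, 16, 31, 34, 36}
Set B = {1, 6, 10, 16, 17, 28, 35}
A △ B = (A \ B) ∪ (B \ A)
Elements in A but not B: {4, 5, 7, 8, 12, 31, 34, 36}
Elements in B but not A: {1, 6, 10, 17, 28, 35}
A △ B = {1, 4, 5, 6, 7, 8, 10, 12, 17, 28, 31, 34, 35, 36}

{1, 4, 5, 6, 7, 8, 10, 12, 17, 28, 31, 34, 35, 36}


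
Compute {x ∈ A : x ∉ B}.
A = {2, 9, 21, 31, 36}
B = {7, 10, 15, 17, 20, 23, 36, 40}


Set A = {2, 9, 21, 31, 36}
Set B = {7, 10, 15, 17, 20, 23, 36, 40}
Check each element of A against B:
2 ∉ B (include), 9 ∉ B (include), 21 ∉ B (include), 31 ∉ B (include), 36 ∈ B
Elements of A not in B: {2, 9, 21, 31}

{2, 9, 21, 31}


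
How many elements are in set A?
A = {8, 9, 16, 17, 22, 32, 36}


Set A = {8, 9, 16, 17, 22, 32, 36}
Listing elements: 8, 9, 16, 17, 22, 32, 36
Counting: 7 elements
|A| = 7

7


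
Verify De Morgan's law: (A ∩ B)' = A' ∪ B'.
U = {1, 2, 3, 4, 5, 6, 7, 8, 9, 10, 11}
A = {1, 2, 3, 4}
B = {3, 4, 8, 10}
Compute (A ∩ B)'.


U = {1, 2, 3, 4, 5, 6, 7, 8, 9, 10, 11}
A = {1, 2, 3, 4}, B = {3, 4, 8, 10}
A ∩ B = {3, 4}
(A ∩ B)' = U \ (A ∩ B) = {1, 2, 5, 6, 7, 8, 9, 10, 11}
Verification via A' ∪ B': A' = {5, 6, 7, 8, 9, 10, 11}, B' = {1, 2, 5, 6, 7, 9, 11}
A' ∪ B' = {1, 2, 5, 6, 7, 8, 9, 10, 11} ✓

{1, 2, 5, 6, 7, 8, 9, 10, 11}


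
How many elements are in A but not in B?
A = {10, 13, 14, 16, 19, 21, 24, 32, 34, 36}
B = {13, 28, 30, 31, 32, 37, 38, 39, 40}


Set A = {10, 13, 14, 16, 19, 21, 24, 32, 34, 36}
Set B = {13, 28, 30, 31, 32, 37, 38, 39, 40}
A \ B = {10, 14, 16, 19, 21, 24, 34, 36}
|A \ B| = 8

8


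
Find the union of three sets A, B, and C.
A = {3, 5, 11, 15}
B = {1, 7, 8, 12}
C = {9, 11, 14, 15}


Set A = {3, 5, 11, 15}
Set B = {1, 7, 8, 12}
Set C = {9, 11, 14, 15}
First, A ∪ B = {1, 3, 5, 7, 8, 11, 12, 15}
Then, (A ∪ B) ∪ C = {1, 3, 5, 7, 8, 9, 11, 12, 14, 15}

{1, 3, 5, 7, 8, 9, 11, 12, 14, 15}


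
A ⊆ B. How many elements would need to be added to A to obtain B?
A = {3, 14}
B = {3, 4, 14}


Set A = {3, 14}, |A| = 2
Set B = {3, 4, 14}, |B| = 3
Since A ⊆ B: B \ A = {4}
|B| - |A| = 3 - 2 = 1

1


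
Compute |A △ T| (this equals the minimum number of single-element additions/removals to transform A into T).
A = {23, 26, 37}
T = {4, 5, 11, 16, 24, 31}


Set A = {23, 26, 37}
Set T = {4, 5, 11, 16, 24, 31}
Elements to remove from A (in A, not in T): {23, 26, 37} → 3 removals
Elements to add to A (in T, not in A): {4, 5, 11, 16, 24, 31} → 6 additions
Total edits = 3 + 6 = 9

9


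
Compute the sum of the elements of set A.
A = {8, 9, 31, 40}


Set A = {8, 9, 31, 40}
Sum = 8 + 9 + 31 + 40 = 88

88


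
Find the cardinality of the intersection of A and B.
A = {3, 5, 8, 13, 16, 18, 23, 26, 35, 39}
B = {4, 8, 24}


Set A = {3, 5, 8, 13, 16, 18, 23, 26, 35, 39}
Set B = {4, 8, 24}
A ∩ B = {8}
|A ∩ B| = 1

1


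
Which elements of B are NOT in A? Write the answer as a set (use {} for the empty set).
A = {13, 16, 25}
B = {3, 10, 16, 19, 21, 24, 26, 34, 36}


Set A = {13, 16, 25}
Set B = {3, 10, 16, 19, 21, 24, 26, 34, 36}
Check each element of B against A:
3 ∉ A (include), 10 ∉ A (include), 16 ∈ A, 19 ∉ A (include), 21 ∉ A (include), 24 ∉ A (include), 26 ∉ A (include), 34 ∉ A (include), 36 ∉ A (include)
Elements of B not in A: {3, 10, 19, 21, 24, 26, 34, 36}

{3, 10, 19, 21, 24, 26, 34, 36}


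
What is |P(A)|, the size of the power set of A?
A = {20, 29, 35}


Set A = {20, 29, 35}
|A| = 3
The power set P(A) contains all subsets of A.
|P(A)| = 2^|A| = 2^3 = 8

8


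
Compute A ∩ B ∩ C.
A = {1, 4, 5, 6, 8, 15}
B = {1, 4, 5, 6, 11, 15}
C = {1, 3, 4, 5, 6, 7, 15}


Set A = {1, 4, 5, 6, 8, 15}
Set B = {1, 4, 5, 6, 11, 15}
Set C = {1, 3, 4, 5, 6, 7, 15}
First, A ∩ B = {1, 4, 5, 6, 15}
Then, (A ∩ B) ∩ C = {1, 4, 5, 6, 15}

{1, 4, 5, 6, 15}


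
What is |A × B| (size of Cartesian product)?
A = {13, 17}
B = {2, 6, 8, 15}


Set A = {13, 17} has 2 elements.
Set B = {2, 6, 8, 15} has 4 elements.
|A × B| = |A| × |B| = 2 × 4 = 8

8


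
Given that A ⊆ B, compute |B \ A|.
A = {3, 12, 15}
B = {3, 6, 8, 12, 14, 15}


Set A = {3, 12, 15}, |A| = 3
Set B = {3, 6, 8, 12, 14, 15}, |B| = 6
Since A ⊆ B: B \ A = {6, 8, 14}
|B| - |A| = 6 - 3 = 3

3


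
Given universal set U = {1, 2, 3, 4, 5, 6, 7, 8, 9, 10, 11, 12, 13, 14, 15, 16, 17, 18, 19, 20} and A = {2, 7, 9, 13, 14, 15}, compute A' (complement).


Universal set U = {1, 2, 3, 4, 5, 6, 7, 8, 9, 10, 11, 12, 13, 14, 15, 16, 17, 18, 19, 20}
Set A = {2, 7, 9, 13, 14, 15}
A' = U \ A = elements in U but not in A
Checking each element of U:
1 (not in A, include), 2 (in A, exclude), 3 (not in A, include), 4 (not in A, include), 5 (not in A, include), 6 (not in A, include), 7 (in A, exclude), 8 (not in A, include), 9 (in A, exclude), 10 (not in A, include), 11 (not in A, include), 12 (not in A, include), 13 (in A, exclude), 14 (in A, exclude), 15 (in A, exclude), 16 (not in A, include), 17 (not in A, include), 18 (not in A, include), 19 (not in A, include), 20 (not in A, include)
A' = {1, 3, 4, 5, 6, 8, 10, 11, 12, 16, 17, 18, 19, 20}

{1, 3, 4, 5, 6, 8, 10, 11, 12, 16, 17, 18, 19, 20}


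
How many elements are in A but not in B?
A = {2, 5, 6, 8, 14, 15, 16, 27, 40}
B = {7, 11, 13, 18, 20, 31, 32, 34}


Set A = {2, 5, 6, 8, 14, 15, 16, 27, 40}
Set B = {7, 11, 13, 18, 20, 31, 32, 34}
A \ B = {2, 5, 6, 8, 14, 15, 16, 27, 40}
|A \ B| = 9

9


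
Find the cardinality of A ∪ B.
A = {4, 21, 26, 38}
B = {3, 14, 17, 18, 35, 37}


Set A = {4, 21, 26, 38}, |A| = 4
Set B = {3, 14, 17, 18, 35, 37}, |B| = 6
A ∩ B = {}, |A ∩ B| = 0
|A ∪ B| = |A| + |B| - |A ∩ B| = 4 + 6 - 0 = 10

10


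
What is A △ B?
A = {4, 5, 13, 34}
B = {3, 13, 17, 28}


Set A = {4, 5, 13, 34}
Set B = {3, 13, 17, 28}
A △ B = (A \ B) ∪ (B \ A)
Elements in A but not B: {4, 5, 34}
Elements in B but not A: {3, 17, 28}
A △ B = {3, 4, 5, 17, 28, 34}

{3, 4, 5, 17, 28, 34}


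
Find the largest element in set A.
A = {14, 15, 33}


Set A = {14, 15, 33}
Elements in ascending order: 14, 15, 33
The largest element is 33.

33


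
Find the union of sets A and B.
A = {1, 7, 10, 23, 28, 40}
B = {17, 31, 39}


Set A = {1, 7, 10, 23, 28, 40}
Set B = {17, 31, 39}
A ∪ B includes all elements in either set.
Elements from A: {1, 7, 10, 23, 28, 40}
Elements from B not already included: {17, 31, 39}
A ∪ B = {1, 7, 10, 17, 23, 28, 31, 39, 40}

{1, 7, 10, 17, 23, 28, 31, 39, 40}


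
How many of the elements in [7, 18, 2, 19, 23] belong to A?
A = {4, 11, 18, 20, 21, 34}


Set A = {4, 11, 18, 20, 21, 34}
Candidates: [7, 18, 2, 19, 23]
Check each candidate:
7 ∉ A, 18 ∈ A, 2 ∉ A, 19 ∉ A, 23 ∉ A
Count of candidates in A: 1

1


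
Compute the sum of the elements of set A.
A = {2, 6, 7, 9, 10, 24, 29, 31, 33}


Set A = {2, 6, 7, 9, 10, 24, 29, 31, 33}
Sum = 2 + 6 + 7 + 9 + 10 + 24 + 29 + 31 + 33 = 151

151


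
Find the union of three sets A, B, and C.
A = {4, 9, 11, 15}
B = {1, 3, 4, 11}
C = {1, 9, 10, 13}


Set A = {4, 9, 11, 15}
Set B = {1, 3, 4, 11}
Set C = {1, 9, 10, 13}
First, A ∪ B = {1, 3, 4, 9, 11, 15}
Then, (A ∪ B) ∪ C = {1, 3, 4, 9, 10, 11, 13, 15}

{1, 3, 4, 9, 10, 11, 13, 15}


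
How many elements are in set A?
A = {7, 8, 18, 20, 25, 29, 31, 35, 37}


Set A = {7, 8, 18, 20, 25, 29, 31, 35, 37}
Listing elements: 7, 8, 18, 20, 25, 29, 31, 35, 37
Counting: 9 elements
|A| = 9

9


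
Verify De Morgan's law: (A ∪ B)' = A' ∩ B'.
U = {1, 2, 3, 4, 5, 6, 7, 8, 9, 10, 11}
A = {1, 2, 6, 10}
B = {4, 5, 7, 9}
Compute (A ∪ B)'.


U = {1, 2, 3, 4, 5, 6, 7, 8, 9, 10, 11}
A = {1, 2, 6, 10}, B = {4, 5, 7, 9}
A ∪ B = {1, 2, 4, 5, 6, 7, 9, 10}
(A ∪ B)' = U \ (A ∪ B) = {3, 8, 11}
Verification via A' ∩ B': A' = {3, 4, 5, 7, 8, 9, 11}, B' = {1, 2, 3, 6, 8, 10, 11}
A' ∩ B' = {3, 8, 11} ✓

{3, 8, 11}


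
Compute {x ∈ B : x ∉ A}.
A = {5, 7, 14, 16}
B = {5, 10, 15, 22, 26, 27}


Set A = {5, 7, 14, 16}
Set B = {5, 10, 15, 22, 26, 27}
Check each element of B against A:
5 ∈ A, 10 ∉ A (include), 15 ∉ A (include), 22 ∉ A (include), 26 ∉ A (include), 27 ∉ A (include)
Elements of B not in A: {10, 15, 22, 26, 27}

{10, 15, 22, 26, 27}


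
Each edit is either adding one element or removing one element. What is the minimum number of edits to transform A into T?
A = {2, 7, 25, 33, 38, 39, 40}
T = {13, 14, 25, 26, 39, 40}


Set A = {2, 7, 25, 33, 38, 39, 40}
Set T = {13, 14, 25, 26, 39, 40}
Elements to remove from A (in A, not in T): {2, 7, 33, 38} → 4 removals
Elements to add to A (in T, not in A): {13, 14, 26} → 3 additions
Total edits = 4 + 3 = 7

7


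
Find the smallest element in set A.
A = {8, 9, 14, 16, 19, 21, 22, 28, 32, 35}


Set A = {8, 9, 14, 16, 19, 21, 22, 28, 32, 35}
Elements in ascending order: 8, 9, 14, 16, 19, 21, 22, 28, 32, 35
The smallest element is 8.

8


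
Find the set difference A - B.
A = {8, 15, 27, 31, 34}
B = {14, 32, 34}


Set A = {8, 15, 27, 31, 34}
Set B = {14, 32, 34}
A \ B includes elements in A that are not in B.
Check each element of A:
8 (not in B, keep), 15 (not in B, keep), 27 (not in B, keep), 31 (not in B, keep), 34 (in B, remove)
A \ B = {8, 15, 27, 31}

{8, 15, 27, 31}


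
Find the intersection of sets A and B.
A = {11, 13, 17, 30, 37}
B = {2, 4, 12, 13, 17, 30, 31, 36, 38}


Set A = {11, 13, 17, 30, 37}
Set B = {2, 4, 12, 13, 17, 30, 31, 36, 38}
A ∩ B includes only elements in both sets.
Check each element of A against B:
11 ✗, 13 ✓, 17 ✓, 30 ✓, 37 ✗
A ∩ B = {13, 17, 30}

{13, 17, 30}


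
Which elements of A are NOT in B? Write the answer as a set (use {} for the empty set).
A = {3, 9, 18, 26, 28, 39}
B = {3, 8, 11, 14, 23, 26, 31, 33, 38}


Set A = {3, 9, 18, 26, 28, 39}
Set B = {3, 8, 11, 14, 23, 26, 31, 33, 38}
Check each element of A against B:
3 ∈ B, 9 ∉ B (include), 18 ∉ B (include), 26 ∈ B, 28 ∉ B (include), 39 ∉ B (include)
Elements of A not in B: {9, 18, 28, 39}

{9, 18, 28, 39}


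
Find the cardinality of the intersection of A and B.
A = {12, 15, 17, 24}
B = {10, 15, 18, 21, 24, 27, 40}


Set A = {12, 15, 17, 24}
Set B = {10, 15, 18, 21, 24, 27, 40}
A ∩ B = {15, 24}
|A ∩ B| = 2

2


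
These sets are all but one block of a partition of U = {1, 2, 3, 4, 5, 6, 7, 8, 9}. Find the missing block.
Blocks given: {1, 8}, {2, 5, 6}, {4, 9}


U = {1, 2, 3, 4, 5, 6, 7, 8, 9}
Shown blocks: {1, 8}, {2, 5, 6}, {4, 9}
A partition's blocks are pairwise disjoint and cover U, so the missing block = U \ (union of shown blocks).
Union of shown blocks: {1, 2, 4, 5, 6, 8, 9}
Missing block = U \ (union) = {3, 7}

{3, 7}


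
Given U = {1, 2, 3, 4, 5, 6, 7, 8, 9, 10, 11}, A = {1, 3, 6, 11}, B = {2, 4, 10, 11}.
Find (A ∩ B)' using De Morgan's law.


U = {1, 2, 3, 4, 5, 6, 7, 8, 9, 10, 11}
A = {1, 3, 6, 11}, B = {2, 4, 10, 11}
A ∩ B = {11}
(A ∩ B)' = U \ (A ∩ B) = {1, 2, 3, 4, 5, 6, 7, 8, 9, 10}
Verification via A' ∪ B': A' = {2, 4, 5, 7, 8, 9, 10}, B' = {1, 3, 5, 6, 7, 8, 9}
A' ∪ B' = {1, 2, 3, 4, 5, 6, 7, 8, 9, 10} ✓

{1, 2, 3, 4, 5, 6, 7, 8, 9, 10}


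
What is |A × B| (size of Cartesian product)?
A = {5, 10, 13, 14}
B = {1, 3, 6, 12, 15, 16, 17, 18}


Set A = {5, 10, 13, 14} has 4 elements.
Set B = {1, 3, 6, 12, 15, 16, 17, 18} has 8 elements.
|A × B| = |A| × |B| = 4 × 8 = 32

32


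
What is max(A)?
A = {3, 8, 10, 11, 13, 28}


Set A = {3, 8, 10, 11, 13, 28}
Elements in ascending order: 3, 8, 10, 11, 13, 28
The largest element is 28.

28


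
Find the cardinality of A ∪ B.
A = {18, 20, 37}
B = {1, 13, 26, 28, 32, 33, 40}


Set A = {18, 20, 37}, |A| = 3
Set B = {1, 13, 26, 28, 32, 33, 40}, |B| = 7
A ∩ B = {}, |A ∩ B| = 0
|A ∪ B| = |A| + |B| - |A ∩ B| = 3 + 7 - 0 = 10

10


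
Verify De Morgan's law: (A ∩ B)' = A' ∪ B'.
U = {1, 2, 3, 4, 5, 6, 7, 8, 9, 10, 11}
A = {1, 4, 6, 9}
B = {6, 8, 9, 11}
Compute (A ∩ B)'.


U = {1, 2, 3, 4, 5, 6, 7, 8, 9, 10, 11}
A = {1, 4, 6, 9}, B = {6, 8, 9, 11}
A ∩ B = {6, 9}
(A ∩ B)' = U \ (A ∩ B) = {1, 2, 3, 4, 5, 7, 8, 10, 11}
Verification via A' ∪ B': A' = {2, 3, 5, 7, 8, 10, 11}, B' = {1, 2, 3, 4, 5, 7, 10}
A' ∪ B' = {1, 2, 3, 4, 5, 7, 8, 10, 11} ✓

{1, 2, 3, 4, 5, 7, 8, 10, 11}


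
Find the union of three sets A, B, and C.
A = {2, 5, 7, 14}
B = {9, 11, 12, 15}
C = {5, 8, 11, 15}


Set A = {2, 5, 7, 14}
Set B = {9, 11, 12, 15}
Set C = {5, 8, 11, 15}
First, A ∪ B = {2, 5, 7, 9, 11, 12, 14, 15}
Then, (A ∪ B) ∪ C = {2, 5, 7, 8, 9, 11, 12, 14, 15}

{2, 5, 7, 8, 9, 11, 12, 14, 15}


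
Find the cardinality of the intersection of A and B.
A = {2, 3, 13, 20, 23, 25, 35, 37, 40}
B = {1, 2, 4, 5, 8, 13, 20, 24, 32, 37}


Set A = {2, 3, 13, 20, 23, 25, 35, 37, 40}
Set B = {1, 2, 4, 5, 8, 13, 20, 24, 32, 37}
A ∩ B = {2, 13, 20, 37}
|A ∩ B| = 4

4


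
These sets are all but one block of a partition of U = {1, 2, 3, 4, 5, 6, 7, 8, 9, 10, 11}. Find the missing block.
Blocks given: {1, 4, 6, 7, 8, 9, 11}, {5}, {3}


U = {1, 2, 3, 4, 5, 6, 7, 8, 9, 10, 11}
Shown blocks: {1, 4, 6, 7, 8, 9, 11}, {5}, {3}
A partition's blocks are pairwise disjoint and cover U, so the missing block = U \ (union of shown blocks).
Union of shown blocks: {1, 3, 4, 5, 6, 7, 8, 9, 11}
Missing block = U \ (union) = {2, 10}

{2, 10}


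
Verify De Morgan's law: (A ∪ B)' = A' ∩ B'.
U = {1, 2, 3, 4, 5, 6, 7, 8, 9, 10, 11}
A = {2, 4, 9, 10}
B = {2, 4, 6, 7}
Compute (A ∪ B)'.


U = {1, 2, 3, 4, 5, 6, 7, 8, 9, 10, 11}
A = {2, 4, 9, 10}, B = {2, 4, 6, 7}
A ∪ B = {2, 4, 6, 7, 9, 10}
(A ∪ B)' = U \ (A ∪ B) = {1, 3, 5, 8, 11}
Verification via A' ∩ B': A' = {1, 3, 5, 6, 7, 8, 11}, B' = {1, 3, 5, 8, 9, 10, 11}
A' ∩ B' = {1, 3, 5, 8, 11} ✓

{1, 3, 5, 8, 11}


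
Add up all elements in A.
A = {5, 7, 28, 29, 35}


Set A = {5, 7, 28, 29, 35}
Sum = 5 + 7 + 28 + 29 + 35 = 104

104


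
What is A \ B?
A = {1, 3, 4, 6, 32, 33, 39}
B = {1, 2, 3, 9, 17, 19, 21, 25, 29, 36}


Set A = {1, 3, 4, 6, 32, 33, 39}
Set B = {1, 2, 3, 9, 17, 19, 21, 25, 29, 36}
A \ B includes elements in A that are not in B.
Check each element of A:
1 (in B, remove), 3 (in B, remove), 4 (not in B, keep), 6 (not in B, keep), 32 (not in B, keep), 33 (not in B, keep), 39 (not in B, keep)
A \ B = {4, 6, 32, 33, 39}

{4, 6, 32, 33, 39}


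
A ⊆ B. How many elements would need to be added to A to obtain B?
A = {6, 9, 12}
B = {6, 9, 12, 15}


Set A = {6, 9, 12}, |A| = 3
Set B = {6, 9, 12, 15}, |B| = 4
Since A ⊆ B: B \ A = {15}
|B| - |A| = 4 - 3 = 1

1


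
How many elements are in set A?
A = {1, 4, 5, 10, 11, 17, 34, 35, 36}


Set A = {1, 4, 5, 10, 11, 17, 34, 35, 36}
Listing elements: 1, 4, 5, 10, 11, 17, 34, 35, 36
Counting: 9 elements
|A| = 9

9


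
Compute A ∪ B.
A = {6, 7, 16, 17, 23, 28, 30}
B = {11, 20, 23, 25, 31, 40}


Set A = {6, 7, 16, 17, 23, 28, 30}
Set B = {11, 20, 23, 25, 31, 40}
A ∪ B includes all elements in either set.
Elements from A: {6, 7, 16, 17, 23, 28, 30}
Elements from B not already included: {11, 20, 25, 31, 40}
A ∪ B = {6, 7, 11, 16, 17, 20, 23, 25, 28, 30, 31, 40}

{6, 7, 11, 16, 17, 20, 23, 25, 28, 30, 31, 40}


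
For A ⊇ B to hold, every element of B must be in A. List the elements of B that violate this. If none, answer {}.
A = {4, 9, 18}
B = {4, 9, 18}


Set A = {4, 9, 18}
Set B = {4, 9, 18}
Check each element of B against A:
4 ∈ A, 9 ∈ A, 18 ∈ A
Elements of B not in A: {}

{}


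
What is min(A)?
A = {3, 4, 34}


Set A = {3, 4, 34}
Elements in ascending order: 3, 4, 34
The smallest element is 3.

3


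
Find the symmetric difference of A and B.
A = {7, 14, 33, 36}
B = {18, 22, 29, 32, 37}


Set A = {7, 14, 33, 36}
Set B = {18, 22, 29, 32, 37}
A △ B = (A \ B) ∪ (B \ A)
Elements in A but not B: {7, 14, 33, 36}
Elements in B but not A: {18, 22, 29, 32, 37}
A △ B = {7, 14, 18, 22, 29, 32, 33, 36, 37}

{7, 14, 18, 22, 29, 32, 33, 36, 37}


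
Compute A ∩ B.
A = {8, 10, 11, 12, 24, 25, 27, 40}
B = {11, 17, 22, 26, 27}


Set A = {8, 10, 11, 12, 24, 25, 27, 40}
Set B = {11, 17, 22, 26, 27}
A ∩ B includes only elements in both sets.
Check each element of A against B:
8 ✗, 10 ✗, 11 ✓, 12 ✗, 24 ✗, 25 ✗, 27 ✓, 40 ✗
A ∩ B = {11, 27}

{11, 27}


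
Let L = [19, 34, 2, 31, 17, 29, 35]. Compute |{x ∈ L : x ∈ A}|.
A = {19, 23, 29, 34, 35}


Set A = {19, 23, 29, 34, 35}
Candidates: [19, 34, 2, 31, 17, 29, 35]
Check each candidate:
19 ∈ A, 34 ∈ A, 2 ∉ A, 31 ∉ A, 17 ∉ A, 29 ∈ A, 35 ∈ A
Count of candidates in A: 4

4


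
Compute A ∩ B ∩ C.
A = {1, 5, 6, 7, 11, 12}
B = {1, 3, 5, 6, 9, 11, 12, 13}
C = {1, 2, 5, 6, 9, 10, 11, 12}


Set A = {1, 5, 6, 7, 11, 12}
Set B = {1, 3, 5, 6, 9, 11, 12, 13}
Set C = {1, 2, 5, 6, 9, 10, 11, 12}
First, A ∩ B = {1, 5, 6, 11, 12}
Then, (A ∩ B) ∩ C = {1, 5, 6, 11, 12}

{1, 5, 6, 11, 12}


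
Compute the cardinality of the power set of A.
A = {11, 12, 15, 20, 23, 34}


Set A = {11, 12, 15, 20, 23, 34}
|A| = 6
The power set P(A) contains all subsets of A.
|P(A)| = 2^|A| = 2^6 = 64

64


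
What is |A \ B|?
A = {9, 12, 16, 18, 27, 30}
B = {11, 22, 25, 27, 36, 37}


Set A = {9, 12, 16, 18, 27, 30}
Set B = {11, 22, 25, 27, 36, 37}
A \ B = {9, 12, 16, 18, 30}
|A \ B| = 5

5


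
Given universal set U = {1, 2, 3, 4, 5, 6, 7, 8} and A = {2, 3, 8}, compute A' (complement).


Universal set U = {1, 2, 3, 4, 5, 6, 7, 8}
Set A = {2, 3, 8}
A' = U \ A = elements in U but not in A
Checking each element of U:
1 (not in A, include), 2 (in A, exclude), 3 (in A, exclude), 4 (not in A, include), 5 (not in A, include), 6 (not in A, include), 7 (not in A, include), 8 (in A, exclude)
A' = {1, 4, 5, 6, 7}

{1, 4, 5, 6, 7}


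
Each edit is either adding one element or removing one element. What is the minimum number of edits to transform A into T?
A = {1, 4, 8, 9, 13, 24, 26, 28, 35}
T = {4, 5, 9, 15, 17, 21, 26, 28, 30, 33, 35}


Set A = {1, 4, 8, 9, 13, 24, 26, 28, 35}
Set T = {4, 5, 9, 15, 17, 21, 26, 28, 30, 33, 35}
Elements to remove from A (in A, not in T): {1, 8, 13, 24} → 4 removals
Elements to add to A (in T, not in A): {5, 15, 17, 21, 30, 33} → 6 additions
Total edits = 4 + 6 = 10

10


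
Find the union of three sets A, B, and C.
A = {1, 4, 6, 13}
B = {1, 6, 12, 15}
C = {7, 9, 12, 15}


Set A = {1, 4, 6, 13}
Set B = {1, 6, 12, 15}
Set C = {7, 9, 12, 15}
First, A ∪ B = {1, 4, 6, 12, 13, 15}
Then, (A ∪ B) ∪ C = {1, 4, 6, 7, 9, 12, 13, 15}

{1, 4, 6, 7, 9, 12, 13, 15}


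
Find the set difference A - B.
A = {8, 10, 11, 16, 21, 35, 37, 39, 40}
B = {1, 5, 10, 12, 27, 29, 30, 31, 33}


Set A = {8, 10, 11, 16, 21, 35, 37, 39, 40}
Set B = {1, 5, 10, 12, 27, 29, 30, 31, 33}
A \ B includes elements in A that are not in B.
Check each element of A:
8 (not in B, keep), 10 (in B, remove), 11 (not in B, keep), 16 (not in B, keep), 21 (not in B, keep), 35 (not in B, keep), 37 (not in B, keep), 39 (not in B, keep), 40 (not in B, keep)
A \ B = {8, 11, 16, 21, 35, 37, 39, 40}

{8, 11, 16, 21, 35, 37, 39, 40}


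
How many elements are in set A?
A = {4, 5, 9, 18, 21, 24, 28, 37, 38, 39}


Set A = {4, 5, 9, 18, 21, 24, 28, 37, 38, 39}
Listing elements: 4, 5, 9, 18, 21, 24, 28, 37, 38, 39
Counting: 10 elements
|A| = 10

10


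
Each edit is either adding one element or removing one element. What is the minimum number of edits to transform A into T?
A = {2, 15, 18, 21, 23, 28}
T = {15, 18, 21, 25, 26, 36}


Set A = {2, 15, 18, 21, 23, 28}
Set T = {15, 18, 21, 25, 26, 36}
Elements to remove from A (in A, not in T): {2, 23, 28} → 3 removals
Elements to add to A (in T, not in A): {25, 26, 36} → 3 additions
Total edits = 3 + 3 = 6

6


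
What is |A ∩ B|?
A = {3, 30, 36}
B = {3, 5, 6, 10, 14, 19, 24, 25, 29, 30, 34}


Set A = {3, 30, 36}
Set B = {3, 5, 6, 10, 14, 19, 24, 25, 29, 30, 34}
A ∩ B = {3, 30}
|A ∩ B| = 2

2


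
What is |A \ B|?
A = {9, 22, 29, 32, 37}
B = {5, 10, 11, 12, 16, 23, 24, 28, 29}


Set A = {9, 22, 29, 32, 37}
Set B = {5, 10, 11, 12, 16, 23, 24, 28, 29}
A \ B = {9, 22, 32, 37}
|A \ B| = 4

4


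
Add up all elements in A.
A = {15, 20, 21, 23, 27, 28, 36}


Set A = {15, 20, 21, 23, 27, 28, 36}
Sum = 15 + 20 + 21 + 23 + 27 + 28 + 36 = 170

170


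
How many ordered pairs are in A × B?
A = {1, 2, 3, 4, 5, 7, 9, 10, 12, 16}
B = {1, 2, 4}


Set A = {1, 2, 3, 4, 5, 7, 9, 10, 12, 16} has 10 elements.
Set B = {1, 2, 4} has 3 elements.
|A × B| = |A| × |B| = 10 × 3 = 30

30


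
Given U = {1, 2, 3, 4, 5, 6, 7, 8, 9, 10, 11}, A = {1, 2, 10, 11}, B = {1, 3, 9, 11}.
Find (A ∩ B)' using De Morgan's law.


U = {1, 2, 3, 4, 5, 6, 7, 8, 9, 10, 11}
A = {1, 2, 10, 11}, B = {1, 3, 9, 11}
A ∩ B = {1, 11}
(A ∩ B)' = U \ (A ∩ B) = {2, 3, 4, 5, 6, 7, 8, 9, 10}
Verification via A' ∪ B': A' = {3, 4, 5, 6, 7, 8, 9}, B' = {2, 4, 5, 6, 7, 8, 10}
A' ∪ B' = {2, 3, 4, 5, 6, 7, 8, 9, 10} ✓

{2, 3, 4, 5, 6, 7, 8, 9, 10}


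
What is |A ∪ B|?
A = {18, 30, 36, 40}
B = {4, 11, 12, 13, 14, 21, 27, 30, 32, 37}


Set A = {18, 30, 36, 40}, |A| = 4
Set B = {4, 11, 12, 13, 14, 21, 27, 30, 32, 37}, |B| = 10
A ∩ B = {30}, |A ∩ B| = 1
|A ∪ B| = |A| + |B| - |A ∩ B| = 4 + 10 - 1 = 13

13


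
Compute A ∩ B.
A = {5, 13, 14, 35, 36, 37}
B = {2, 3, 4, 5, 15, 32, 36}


Set A = {5, 13, 14, 35, 36, 37}
Set B = {2, 3, 4, 5, 15, 32, 36}
A ∩ B includes only elements in both sets.
Check each element of A against B:
5 ✓, 13 ✗, 14 ✗, 35 ✗, 36 ✓, 37 ✗
A ∩ B = {5, 36}

{5, 36}


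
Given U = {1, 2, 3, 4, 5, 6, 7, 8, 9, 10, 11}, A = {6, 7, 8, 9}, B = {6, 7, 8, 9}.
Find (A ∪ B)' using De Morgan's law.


U = {1, 2, 3, 4, 5, 6, 7, 8, 9, 10, 11}
A = {6, 7, 8, 9}, B = {6, 7, 8, 9}
A ∪ B = {6, 7, 8, 9}
(A ∪ B)' = U \ (A ∪ B) = {1, 2, 3, 4, 5, 10, 11}
Verification via A' ∩ B': A' = {1, 2, 3, 4, 5, 10, 11}, B' = {1, 2, 3, 4, 5, 10, 11}
A' ∩ B' = {1, 2, 3, 4, 5, 10, 11} ✓

{1, 2, 3, 4, 5, 10, 11}


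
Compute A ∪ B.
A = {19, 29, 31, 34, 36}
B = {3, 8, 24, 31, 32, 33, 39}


Set A = {19, 29, 31, 34, 36}
Set B = {3, 8, 24, 31, 32, 33, 39}
A ∪ B includes all elements in either set.
Elements from A: {19, 29, 31, 34, 36}
Elements from B not already included: {3, 8, 24, 32, 33, 39}
A ∪ B = {3, 8, 19, 24, 29, 31, 32, 33, 34, 36, 39}

{3, 8, 19, 24, 29, 31, 32, 33, 34, 36, 39}


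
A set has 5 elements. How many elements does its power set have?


The set has 5 elements.
The power set contains all possible subsets.
|P(A)| = 2^|A| = 2^5 = 32

32


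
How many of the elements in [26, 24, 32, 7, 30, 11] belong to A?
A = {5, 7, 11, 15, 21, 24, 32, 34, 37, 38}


Set A = {5, 7, 11, 15, 21, 24, 32, 34, 37, 38}
Candidates: [26, 24, 32, 7, 30, 11]
Check each candidate:
26 ∉ A, 24 ∈ A, 32 ∈ A, 7 ∈ A, 30 ∉ A, 11 ∈ A
Count of candidates in A: 4

4


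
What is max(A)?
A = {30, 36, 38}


Set A = {30, 36, 38}
Elements in ascending order: 30, 36, 38
The largest element is 38.

38


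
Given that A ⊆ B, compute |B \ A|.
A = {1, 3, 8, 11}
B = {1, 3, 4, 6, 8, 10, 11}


Set A = {1, 3, 8, 11}, |A| = 4
Set B = {1, 3, 4, 6, 8, 10, 11}, |B| = 7
Since A ⊆ B: B \ A = {4, 6, 10}
|B| - |A| = 7 - 4 = 3

3


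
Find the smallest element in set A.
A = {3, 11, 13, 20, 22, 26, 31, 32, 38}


Set A = {3, 11, 13, 20, 22, 26, 31, 32, 38}
Elements in ascending order: 3, 11, 13, 20, 22, 26, 31, 32, 38
The smallest element is 3.

3


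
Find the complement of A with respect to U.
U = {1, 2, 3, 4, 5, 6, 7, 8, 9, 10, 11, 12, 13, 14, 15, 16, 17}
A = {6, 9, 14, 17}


Universal set U = {1, 2, 3, 4, 5, 6, 7, 8, 9, 10, 11, 12, 13, 14, 15, 16, 17}
Set A = {6, 9, 14, 17}
A' = U \ A = elements in U but not in A
Checking each element of U:
1 (not in A, include), 2 (not in A, include), 3 (not in A, include), 4 (not in A, include), 5 (not in A, include), 6 (in A, exclude), 7 (not in A, include), 8 (not in A, include), 9 (in A, exclude), 10 (not in A, include), 11 (not in A, include), 12 (not in A, include), 13 (not in A, include), 14 (in A, exclude), 15 (not in A, include), 16 (not in A, include), 17 (in A, exclude)
A' = {1, 2, 3, 4, 5, 7, 8, 10, 11, 12, 13, 15, 16}

{1, 2, 3, 4, 5, 7, 8, 10, 11, 12, 13, 15, 16}


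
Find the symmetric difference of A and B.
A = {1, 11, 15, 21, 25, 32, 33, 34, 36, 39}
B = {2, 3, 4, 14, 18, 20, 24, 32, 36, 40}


Set A = {1, 11, 15, 21, 25, 32, 33, 34, 36, 39}
Set B = {2, 3, 4, 14, 18, 20, 24, 32, 36, 40}
A △ B = (A \ B) ∪ (B \ A)
Elements in A but not B: {1, 11, 15, 21, 25, 33, 34, 39}
Elements in B but not A: {2, 3, 4, 14, 18, 20, 24, 40}
A △ B = {1, 2, 3, 4, 11, 14, 15, 18, 20, 21, 24, 25, 33, 34, 39, 40}

{1, 2, 3, 4, 11, 14, 15, 18, 20, 21, 24, 25, 33, 34, 39, 40}


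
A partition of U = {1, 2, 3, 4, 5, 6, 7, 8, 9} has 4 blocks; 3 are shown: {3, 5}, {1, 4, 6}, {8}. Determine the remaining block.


U = {1, 2, 3, 4, 5, 6, 7, 8, 9}
Shown blocks: {3, 5}, {1, 4, 6}, {8}
A partition's blocks are pairwise disjoint and cover U, so the missing block = U \ (union of shown blocks).
Union of shown blocks: {1, 3, 4, 5, 6, 8}
Missing block = U \ (union) = {2, 7, 9}

{2, 7, 9}


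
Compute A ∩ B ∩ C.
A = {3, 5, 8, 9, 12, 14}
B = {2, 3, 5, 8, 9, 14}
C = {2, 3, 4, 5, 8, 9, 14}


Set A = {3, 5, 8, 9, 12, 14}
Set B = {2, 3, 5, 8, 9, 14}
Set C = {2, 3, 4, 5, 8, 9, 14}
First, A ∩ B = {3, 5, 8, 9, 14}
Then, (A ∩ B) ∩ C = {3, 5, 8, 9, 14}

{3, 5, 8, 9, 14}


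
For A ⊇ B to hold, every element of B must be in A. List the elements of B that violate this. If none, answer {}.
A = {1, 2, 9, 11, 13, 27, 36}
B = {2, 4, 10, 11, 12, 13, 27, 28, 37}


Set A = {1, 2, 9, 11, 13, 27, 36}
Set B = {2, 4, 10, 11, 12, 13, 27, 28, 37}
Check each element of B against A:
2 ∈ A, 4 ∉ A (include), 10 ∉ A (include), 11 ∈ A, 12 ∉ A (include), 13 ∈ A, 27 ∈ A, 28 ∉ A (include), 37 ∉ A (include)
Elements of B not in A: {4, 10, 12, 28, 37}

{4, 10, 12, 28, 37}


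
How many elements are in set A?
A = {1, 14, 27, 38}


Set A = {1, 14, 27, 38}
Listing elements: 1, 14, 27, 38
Counting: 4 elements
|A| = 4

4


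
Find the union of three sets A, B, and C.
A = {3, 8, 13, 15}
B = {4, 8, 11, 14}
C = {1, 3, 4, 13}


Set A = {3, 8, 13, 15}
Set B = {4, 8, 11, 14}
Set C = {1, 3, 4, 13}
First, A ∪ B = {3, 4, 8, 11, 13, 14, 15}
Then, (A ∪ B) ∪ C = {1, 3, 4, 8, 11, 13, 14, 15}

{1, 3, 4, 8, 11, 13, 14, 15}


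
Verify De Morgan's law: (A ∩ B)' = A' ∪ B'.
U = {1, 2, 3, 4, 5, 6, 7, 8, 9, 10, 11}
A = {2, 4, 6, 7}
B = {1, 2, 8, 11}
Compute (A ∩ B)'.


U = {1, 2, 3, 4, 5, 6, 7, 8, 9, 10, 11}
A = {2, 4, 6, 7}, B = {1, 2, 8, 11}
A ∩ B = {2}
(A ∩ B)' = U \ (A ∩ B) = {1, 3, 4, 5, 6, 7, 8, 9, 10, 11}
Verification via A' ∪ B': A' = {1, 3, 5, 8, 9, 10, 11}, B' = {3, 4, 5, 6, 7, 9, 10}
A' ∪ B' = {1, 3, 4, 5, 6, 7, 8, 9, 10, 11} ✓

{1, 3, 4, 5, 6, 7, 8, 9, 10, 11}


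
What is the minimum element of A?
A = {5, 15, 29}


Set A = {5, 15, 29}
Elements in ascending order: 5, 15, 29
The smallest element is 5.

5


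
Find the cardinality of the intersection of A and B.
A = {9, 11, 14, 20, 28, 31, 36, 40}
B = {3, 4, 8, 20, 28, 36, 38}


Set A = {9, 11, 14, 20, 28, 31, 36, 40}
Set B = {3, 4, 8, 20, 28, 36, 38}
A ∩ B = {20, 28, 36}
|A ∩ B| = 3

3


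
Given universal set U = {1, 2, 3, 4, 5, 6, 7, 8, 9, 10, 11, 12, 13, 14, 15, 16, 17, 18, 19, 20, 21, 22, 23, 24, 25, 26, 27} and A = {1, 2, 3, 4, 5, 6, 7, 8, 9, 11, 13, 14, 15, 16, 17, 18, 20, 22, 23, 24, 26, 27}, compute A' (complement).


Universal set U = {1, 2, 3, 4, 5, 6, 7, 8, 9, 10, 11, 12, 13, 14, 15, 16, 17, 18, 19, 20, 21, 22, 23, 24, 25, 26, 27}
Set A = {1, 2, 3, 4, 5, 6, 7, 8, 9, 11, 13, 14, 15, 16, 17, 18, 20, 22, 23, 24, 26, 27}
A' = U \ A = elements in U but not in A
Checking each element of U:
1 (in A, exclude), 2 (in A, exclude), 3 (in A, exclude), 4 (in A, exclude), 5 (in A, exclude), 6 (in A, exclude), 7 (in A, exclude), 8 (in A, exclude), 9 (in A, exclude), 10 (not in A, include), 11 (in A, exclude), 12 (not in A, include), 13 (in A, exclude), 14 (in A, exclude), 15 (in A, exclude), 16 (in A, exclude), 17 (in A, exclude), 18 (in A, exclude), 19 (not in A, include), 20 (in A, exclude), 21 (not in A, include), 22 (in A, exclude), 23 (in A, exclude), 24 (in A, exclude), 25 (not in A, include), 26 (in A, exclude), 27 (in A, exclude)
A' = {10, 12, 19, 21, 25}

{10, 12, 19, 21, 25}


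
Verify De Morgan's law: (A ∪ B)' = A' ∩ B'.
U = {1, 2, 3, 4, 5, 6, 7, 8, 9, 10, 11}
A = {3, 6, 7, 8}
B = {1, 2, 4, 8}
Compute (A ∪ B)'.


U = {1, 2, 3, 4, 5, 6, 7, 8, 9, 10, 11}
A = {3, 6, 7, 8}, B = {1, 2, 4, 8}
A ∪ B = {1, 2, 3, 4, 6, 7, 8}
(A ∪ B)' = U \ (A ∪ B) = {5, 9, 10, 11}
Verification via A' ∩ B': A' = {1, 2, 4, 5, 9, 10, 11}, B' = {3, 5, 6, 7, 9, 10, 11}
A' ∩ B' = {5, 9, 10, 11} ✓

{5, 9, 10, 11}


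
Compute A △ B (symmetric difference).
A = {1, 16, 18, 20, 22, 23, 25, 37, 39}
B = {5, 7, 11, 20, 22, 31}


Set A = {1, 16, 18, 20, 22, 23, 25, 37, 39}
Set B = {5, 7, 11, 20, 22, 31}
A △ B = (A \ B) ∪ (B \ A)
Elements in A but not B: {1, 16, 18, 23, 25, 37, 39}
Elements in B but not A: {5, 7, 11, 31}
A △ B = {1, 5, 7, 11, 16, 18, 23, 25, 31, 37, 39}

{1, 5, 7, 11, 16, 18, 23, 25, 31, 37, 39}


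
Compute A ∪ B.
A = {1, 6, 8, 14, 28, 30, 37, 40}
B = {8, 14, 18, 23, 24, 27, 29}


Set A = {1, 6, 8, 14, 28, 30, 37, 40}
Set B = {8, 14, 18, 23, 24, 27, 29}
A ∪ B includes all elements in either set.
Elements from A: {1, 6, 8, 14, 28, 30, 37, 40}
Elements from B not already included: {18, 23, 24, 27, 29}
A ∪ B = {1, 6, 8, 14, 18, 23, 24, 27, 28, 29, 30, 37, 40}

{1, 6, 8, 14, 18, 23, 24, 27, 28, 29, 30, 37, 40}


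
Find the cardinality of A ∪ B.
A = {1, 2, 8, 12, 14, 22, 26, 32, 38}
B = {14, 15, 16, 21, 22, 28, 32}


Set A = {1, 2, 8, 12, 14, 22, 26, 32, 38}, |A| = 9
Set B = {14, 15, 16, 21, 22, 28, 32}, |B| = 7
A ∩ B = {14, 22, 32}, |A ∩ B| = 3
|A ∪ B| = |A| + |B| - |A ∩ B| = 9 + 7 - 3 = 13

13


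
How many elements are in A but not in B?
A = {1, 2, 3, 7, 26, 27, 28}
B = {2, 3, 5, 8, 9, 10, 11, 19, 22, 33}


Set A = {1, 2, 3, 7, 26, 27, 28}
Set B = {2, 3, 5, 8, 9, 10, 11, 19, 22, 33}
A \ B = {1, 7, 26, 27, 28}
|A \ B| = 5

5


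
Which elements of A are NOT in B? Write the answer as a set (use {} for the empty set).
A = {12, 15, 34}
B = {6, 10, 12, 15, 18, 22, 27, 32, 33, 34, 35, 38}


Set A = {12, 15, 34}
Set B = {6, 10, 12, 15, 18, 22, 27, 32, 33, 34, 35, 38}
Check each element of A against B:
12 ∈ B, 15 ∈ B, 34 ∈ B
Elements of A not in B: {}

{}


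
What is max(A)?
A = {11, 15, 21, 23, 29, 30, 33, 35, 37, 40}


Set A = {11, 15, 21, 23, 29, 30, 33, 35, 37, 40}
Elements in ascending order: 11, 15, 21, 23, 29, 30, 33, 35, 37, 40
The largest element is 40.

40


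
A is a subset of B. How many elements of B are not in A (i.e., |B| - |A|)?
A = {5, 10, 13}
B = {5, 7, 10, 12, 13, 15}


Set A = {5, 10, 13}, |A| = 3
Set B = {5, 7, 10, 12, 13, 15}, |B| = 6
Since A ⊆ B: B \ A = {7, 12, 15}
|B| - |A| = 6 - 3 = 3

3


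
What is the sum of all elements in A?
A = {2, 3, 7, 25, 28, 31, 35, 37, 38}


Set A = {2, 3, 7, 25, 28, 31, 35, 37, 38}
Sum = 2 + 3 + 7 + 25 + 28 + 31 + 35 + 37 + 38 = 206

206


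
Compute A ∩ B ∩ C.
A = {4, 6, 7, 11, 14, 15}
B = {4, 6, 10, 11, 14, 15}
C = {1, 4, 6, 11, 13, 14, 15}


Set A = {4, 6, 7, 11, 14, 15}
Set B = {4, 6, 10, 11, 14, 15}
Set C = {1, 4, 6, 11, 13, 14, 15}
First, A ∩ B = {4, 6, 11, 14, 15}
Then, (A ∩ B) ∩ C = {4, 6, 11, 14, 15}

{4, 6, 11, 14, 15}


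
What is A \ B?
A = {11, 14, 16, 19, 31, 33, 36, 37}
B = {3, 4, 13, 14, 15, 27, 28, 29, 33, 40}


Set A = {11, 14, 16, 19, 31, 33, 36, 37}
Set B = {3, 4, 13, 14, 15, 27, 28, 29, 33, 40}
A \ B includes elements in A that are not in B.
Check each element of A:
11 (not in B, keep), 14 (in B, remove), 16 (not in B, keep), 19 (not in B, keep), 31 (not in B, keep), 33 (in B, remove), 36 (not in B, keep), 37 (not in B, keep)
A \ B = {11, 16, 19, 31, 36, 37}

{11, 16, 19, 31, 36, 37}


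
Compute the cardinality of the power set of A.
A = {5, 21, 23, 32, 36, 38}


Set A = {5, 21, 23, 32, 36, 38}
|A| = 6
The power set P(A) contains all subsets of A.
|P(A)| = 2^|A| = 2^6 = 64

64


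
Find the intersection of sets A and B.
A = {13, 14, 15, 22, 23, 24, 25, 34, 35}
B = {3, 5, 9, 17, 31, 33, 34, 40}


Set A = {13, 14, 15, 22, 23, 24, 25, 34, 35}
Set B = {3, 5, 9, 17, 31, 33, 34, 40}
A ∩ B includes only elements in both sets.
Check each element of A against B:
13 ✗, 14 ✗, 15 ✗, 22 ✗, 23 ✗, 24 ✗, 25 ✗, 34 ✓, 35 ✗
A ∩ B = {34}

{34}


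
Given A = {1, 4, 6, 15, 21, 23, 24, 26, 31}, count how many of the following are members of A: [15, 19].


Set A = {1, 4, 6, 15, 21, 23, 24, 26, 31}
Candidates: [15, 19]
Check each candidate:
15 ∈ A, 19 ∉ A
Count of candidates in A: 1

1


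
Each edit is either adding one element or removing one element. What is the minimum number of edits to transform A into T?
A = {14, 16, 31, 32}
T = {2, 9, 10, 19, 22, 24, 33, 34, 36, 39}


Set A = {14, 16, 31, 32}
Set T = {2, 9, 10, 19, 22, 24, 33, 34, 36, 39}
Elements to remove from A (in A, not in T): {14, 16, 31, 32} → 4 removals
Elements to add to A (in T, not in A): {2, 9, 10, 19, 22, 24, 33, 34, 36, 39} → 10 additions
Total edits = 4 + 10 = 14

14


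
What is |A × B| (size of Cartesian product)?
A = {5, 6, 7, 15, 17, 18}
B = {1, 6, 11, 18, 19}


Set A = {5, 6, 7, 15, 17, 18} has 6 elements.
Set B = {1, 6, 11, 18, 19} has 5 elements.
|A × B| = |A| × |B| = 6 × 5 = 30

30


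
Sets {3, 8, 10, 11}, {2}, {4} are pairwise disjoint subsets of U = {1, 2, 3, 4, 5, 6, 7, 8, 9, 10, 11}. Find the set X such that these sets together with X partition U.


U = {1, 2, 3, 4, 5, 6, 7, 8, 9, 10, 11}
Shown blocks: {3, 8, 10, 11}, {2}, {4}
A partition's blocks are pairwise disjoint and cover U, so the missing block = U \ (union of shown blocks).
Union of shown blocks: {2, 3, 4, 8, 10, 11}
Missing block = U \ (union) = {1, 5, 6, 7, 9}

{1, 5, 6, 7, 9}


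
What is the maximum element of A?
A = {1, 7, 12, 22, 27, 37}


Set A = {1, 7, 12, 22, 27, 37}
Elements in ascending order: 1, 7, 12, 22, 27, 37
The largest element is 37.

37


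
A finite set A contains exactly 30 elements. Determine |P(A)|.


The set has 30 elements.
The power set contains all possible subsets.
|P(A)| = 2^|A| = 2^30 = 1073741824

1073741824


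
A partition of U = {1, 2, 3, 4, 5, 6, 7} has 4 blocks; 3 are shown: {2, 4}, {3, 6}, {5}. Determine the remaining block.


U = {1, 2, 3, 4, 5, 6, 7}
Shown blocks: {2, 4}, {3, 6}, {5}
A partition's blocks are pairwise disjoint and cover U, so the missing block = U \ (union of shown blocks).
Union of shown blocks: {2, 3, 4, 5, 6}
Missing block = U \ (union) = {1, 7}

{1, 7}


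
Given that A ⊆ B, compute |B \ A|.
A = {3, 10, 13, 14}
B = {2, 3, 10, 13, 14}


Set A = {3, 10, 13, 14}, |A| = 4
Set B = {2, 3, 10, 13, 14}, |B| = 5
Since A ⊆ B: B \ A = {2}
|B| - |A| = 5 - 4 = 1

1


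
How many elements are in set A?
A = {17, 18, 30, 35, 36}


Set A = {17, 18, 30, 35, 36}
Listing elements: 17, 18, 30, 35, 36
Counting: 5 elements
|A| = 5

5


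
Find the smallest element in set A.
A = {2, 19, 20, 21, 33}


Set A = {2, 19, 20, 21, 33}
Elements in ascending order: 2, 19, 20, 21, 33
The smallest element is 2.

2


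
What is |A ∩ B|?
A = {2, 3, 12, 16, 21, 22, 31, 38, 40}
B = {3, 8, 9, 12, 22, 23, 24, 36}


Set A = {2, 3, 12, 16, 21, 22, 31, 38, 40}
Set B = {3, 8, 9, 12, 22, 23, 24, 36}
A ∩ B = {3, 12, 22}
|A ∩ B| = 3

3


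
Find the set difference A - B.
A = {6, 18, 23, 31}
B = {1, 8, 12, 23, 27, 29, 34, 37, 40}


Set A = {6, 18, 23, 31}
Set B = {1, 8, 12, 23, 27, 29, 34, 37, 40}
A \ B includes elements in A that are not in B.
Check each element of A:
6 (not in B, keep), 18 (not in B, keep), 23 (in B, remove), 31 (not in B, keep)
A \ B = {6, 18, 31}

{6, 18, 31}


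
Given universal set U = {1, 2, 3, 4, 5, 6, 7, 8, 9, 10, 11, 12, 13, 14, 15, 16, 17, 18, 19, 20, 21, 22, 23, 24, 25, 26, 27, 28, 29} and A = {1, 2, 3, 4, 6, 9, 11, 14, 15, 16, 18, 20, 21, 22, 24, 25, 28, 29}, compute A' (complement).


Universal set U = {1, 2, 3, 4, 5, 6, 7, 8, 9, 10, 11, 12, 13, 14, 15, 16, 17, 18, 19, 20, 21, 22, 23, 24, 25, 26, 27, 28, 29}
Set A = {1, 2, 3, 4, 6, 9, 11, 14, 15, 16, 18, 20, 21, 22, 24, 25, 28, 29}
A' = U \ A = elements in U but not in A
Checking each element of U:
1 (in A, exclude), 2 (in A, exclude), 3 (in A, exclude), 4 (in A, exclude), 5 (not in A, include), 6 (in A, exclude), 7 (not in A, include), 8 (not in A, include), 9 (in A, exclude), 10 (not in A, include), 11 (in A, exclude), 12 (not in A, include), 13 (not in A, include), 14 (in A, exclude), 15 (in A, exclude), 16 (in A, exclude), 17 (not in A, include), 18 (in A, exclude), 19 (not in A, include), 20 (in A, exclude), 21 (in A, exclude), 22 (in A, exclude), 23 (not in A, include), 24 (in A, exclude), 25 (in A, exclude), 26 (not in A, include), 27 (not in A, include), 28 (in A, exclude), 29 (in A, exclude)
A' = {5, 7, 8, 10, 12, 13, 17, 19, 23, 26, 27}

{5, 7, 8, 10, 12, 13, 17, 19, 23, 26, 27}


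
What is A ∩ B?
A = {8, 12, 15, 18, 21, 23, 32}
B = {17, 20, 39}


Set A = {8, 12, 15, 18, 21, 23, 32}
Set B = {17, 20, 39}
A ∩ B includes only elements in both sets.
Check each element of A against B:
8 ✗, 12 ✗, 15 ✗, 18 ✗, 21 ✗, 23 ✗, 32 ✗
A ∩ B = {}

{}


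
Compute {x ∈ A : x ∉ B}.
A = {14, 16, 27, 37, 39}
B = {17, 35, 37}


Set A = {14, 16, 27, 37, 39}
Set B = {17, 35, 37}
Check each element of A against B:
14 ∉ B (include), 16 ∉ B (include), 27 ∉ B (include), 37 ∈ B, 39 ∉ B (include)
Elements of A not in B: {14, 16, 27, 39}

{14, 16, 27, 39}
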